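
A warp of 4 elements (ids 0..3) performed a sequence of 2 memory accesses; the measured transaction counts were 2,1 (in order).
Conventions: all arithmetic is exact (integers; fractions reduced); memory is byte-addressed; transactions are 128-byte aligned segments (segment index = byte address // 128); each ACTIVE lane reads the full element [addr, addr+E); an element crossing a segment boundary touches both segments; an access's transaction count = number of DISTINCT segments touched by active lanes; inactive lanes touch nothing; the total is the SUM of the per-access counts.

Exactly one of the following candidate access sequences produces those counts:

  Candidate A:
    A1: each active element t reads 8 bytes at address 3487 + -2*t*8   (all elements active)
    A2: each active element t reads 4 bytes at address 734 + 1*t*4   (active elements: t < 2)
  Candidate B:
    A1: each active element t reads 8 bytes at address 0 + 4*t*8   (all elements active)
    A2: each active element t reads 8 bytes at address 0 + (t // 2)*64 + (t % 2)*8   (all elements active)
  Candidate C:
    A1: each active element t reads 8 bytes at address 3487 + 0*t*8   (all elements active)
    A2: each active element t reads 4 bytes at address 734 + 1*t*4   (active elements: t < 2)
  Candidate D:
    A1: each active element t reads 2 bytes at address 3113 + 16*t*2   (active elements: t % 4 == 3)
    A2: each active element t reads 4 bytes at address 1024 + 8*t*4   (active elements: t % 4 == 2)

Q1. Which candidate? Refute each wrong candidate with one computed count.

B: A1 gives 1 transaction, not 2
C: A1 gives 1 transaction, not 2
D: A1 gives 1 transaction, not 2
A: all counts match (2,1)

Answer: A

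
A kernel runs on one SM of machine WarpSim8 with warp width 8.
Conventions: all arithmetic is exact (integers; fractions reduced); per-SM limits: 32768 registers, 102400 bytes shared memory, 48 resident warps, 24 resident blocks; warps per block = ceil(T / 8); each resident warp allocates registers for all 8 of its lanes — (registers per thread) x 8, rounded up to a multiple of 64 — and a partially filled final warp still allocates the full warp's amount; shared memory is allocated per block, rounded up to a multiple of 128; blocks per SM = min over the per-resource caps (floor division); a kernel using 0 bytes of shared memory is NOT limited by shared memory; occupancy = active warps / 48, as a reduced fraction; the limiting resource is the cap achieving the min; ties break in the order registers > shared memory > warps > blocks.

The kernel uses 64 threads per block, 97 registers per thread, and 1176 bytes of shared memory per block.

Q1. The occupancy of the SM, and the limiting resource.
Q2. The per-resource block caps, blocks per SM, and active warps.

Answer: occupancy 2/3, limited by registers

registers: 4 blocks
shared memory: 80 blocks
warps: 6 blocks
blocks: 24 blocks

Answer: 4 blocks, 32 active warps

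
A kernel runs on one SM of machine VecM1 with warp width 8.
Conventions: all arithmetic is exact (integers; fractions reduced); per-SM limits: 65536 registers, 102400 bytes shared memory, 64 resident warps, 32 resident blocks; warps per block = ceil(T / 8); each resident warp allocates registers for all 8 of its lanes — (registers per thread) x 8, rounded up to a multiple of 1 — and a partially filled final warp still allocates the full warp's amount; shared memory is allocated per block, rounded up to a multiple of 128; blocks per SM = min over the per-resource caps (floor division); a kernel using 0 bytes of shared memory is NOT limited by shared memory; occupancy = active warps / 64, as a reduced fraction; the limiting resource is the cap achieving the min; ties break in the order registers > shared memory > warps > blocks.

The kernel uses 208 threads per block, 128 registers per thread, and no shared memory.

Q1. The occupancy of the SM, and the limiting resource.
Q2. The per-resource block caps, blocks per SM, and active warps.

Answer: occupancy 13/16, limited by registers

registers: 2 blocks
shared memory: no limit (kernel uses none)
warps: 2 blocks
blocks: 32 blocks

Answer: 2 blocks, 52 active warps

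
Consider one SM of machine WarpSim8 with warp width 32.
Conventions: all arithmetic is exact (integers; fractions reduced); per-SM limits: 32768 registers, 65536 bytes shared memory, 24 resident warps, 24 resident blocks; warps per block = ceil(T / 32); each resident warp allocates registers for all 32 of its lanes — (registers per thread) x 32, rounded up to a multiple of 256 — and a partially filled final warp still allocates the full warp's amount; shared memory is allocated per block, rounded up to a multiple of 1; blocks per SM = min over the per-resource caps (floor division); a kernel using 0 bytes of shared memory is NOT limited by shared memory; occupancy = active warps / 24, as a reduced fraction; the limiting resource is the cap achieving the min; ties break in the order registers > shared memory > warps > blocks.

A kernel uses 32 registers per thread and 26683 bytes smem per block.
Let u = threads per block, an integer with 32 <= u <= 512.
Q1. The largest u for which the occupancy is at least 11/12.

Answer: u = 384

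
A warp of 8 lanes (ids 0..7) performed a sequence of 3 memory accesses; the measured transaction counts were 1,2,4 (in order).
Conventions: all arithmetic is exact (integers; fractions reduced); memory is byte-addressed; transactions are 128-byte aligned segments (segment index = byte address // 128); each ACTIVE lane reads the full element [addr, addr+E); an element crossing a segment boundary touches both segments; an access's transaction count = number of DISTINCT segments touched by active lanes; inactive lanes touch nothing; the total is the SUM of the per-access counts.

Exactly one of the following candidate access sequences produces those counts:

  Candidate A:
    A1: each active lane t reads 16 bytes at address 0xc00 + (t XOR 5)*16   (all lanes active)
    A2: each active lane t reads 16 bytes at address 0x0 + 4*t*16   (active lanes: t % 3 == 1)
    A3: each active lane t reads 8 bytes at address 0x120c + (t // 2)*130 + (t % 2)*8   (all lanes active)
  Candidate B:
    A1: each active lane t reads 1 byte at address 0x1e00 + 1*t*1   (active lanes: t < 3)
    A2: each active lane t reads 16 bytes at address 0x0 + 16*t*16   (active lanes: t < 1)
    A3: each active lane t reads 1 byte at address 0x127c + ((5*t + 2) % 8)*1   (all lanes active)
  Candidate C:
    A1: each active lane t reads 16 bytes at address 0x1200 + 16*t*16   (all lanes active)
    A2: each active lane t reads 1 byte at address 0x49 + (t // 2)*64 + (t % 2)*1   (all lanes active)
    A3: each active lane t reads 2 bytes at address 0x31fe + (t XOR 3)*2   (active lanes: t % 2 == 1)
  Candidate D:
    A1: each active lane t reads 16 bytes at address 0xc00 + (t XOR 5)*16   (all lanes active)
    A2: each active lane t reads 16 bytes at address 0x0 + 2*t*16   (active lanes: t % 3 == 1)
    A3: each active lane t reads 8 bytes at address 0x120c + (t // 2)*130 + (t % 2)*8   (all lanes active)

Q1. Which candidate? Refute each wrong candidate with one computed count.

A: A2 gives 3 transactions, not 2
B: A2 gives 1 transaction, not 2
C: A1 gives 8 transactions, not 1
D: all counts match (1,2,4)

Answer: D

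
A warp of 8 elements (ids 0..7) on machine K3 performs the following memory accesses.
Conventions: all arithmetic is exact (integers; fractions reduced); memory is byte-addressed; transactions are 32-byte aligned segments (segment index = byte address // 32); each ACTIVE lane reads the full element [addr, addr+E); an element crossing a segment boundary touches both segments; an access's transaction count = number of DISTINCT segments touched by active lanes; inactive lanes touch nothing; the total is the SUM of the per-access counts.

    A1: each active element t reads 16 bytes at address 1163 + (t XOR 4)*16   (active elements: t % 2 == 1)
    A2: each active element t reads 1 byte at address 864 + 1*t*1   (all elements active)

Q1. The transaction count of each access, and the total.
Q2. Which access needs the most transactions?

A1: 5 transactions
A2: 1 transaction

Answer: 5,1; total 6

Answer: A1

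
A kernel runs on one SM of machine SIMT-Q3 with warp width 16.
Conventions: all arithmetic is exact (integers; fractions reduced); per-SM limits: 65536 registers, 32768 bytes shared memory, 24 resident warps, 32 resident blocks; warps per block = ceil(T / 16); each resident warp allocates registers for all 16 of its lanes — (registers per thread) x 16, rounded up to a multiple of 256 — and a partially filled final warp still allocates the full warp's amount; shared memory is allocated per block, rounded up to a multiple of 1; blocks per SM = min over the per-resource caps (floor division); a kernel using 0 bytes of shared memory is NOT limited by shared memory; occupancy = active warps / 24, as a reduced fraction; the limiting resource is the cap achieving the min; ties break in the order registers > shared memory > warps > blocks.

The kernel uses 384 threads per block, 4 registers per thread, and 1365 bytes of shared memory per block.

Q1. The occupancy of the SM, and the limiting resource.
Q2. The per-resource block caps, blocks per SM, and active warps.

Answer: occupancy 1, limited by warps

registers: 10 blocks
shared memory: 24 blocks
warps: 1 block
blocks: 32 blocks

Answer: 1 block, 24 active warps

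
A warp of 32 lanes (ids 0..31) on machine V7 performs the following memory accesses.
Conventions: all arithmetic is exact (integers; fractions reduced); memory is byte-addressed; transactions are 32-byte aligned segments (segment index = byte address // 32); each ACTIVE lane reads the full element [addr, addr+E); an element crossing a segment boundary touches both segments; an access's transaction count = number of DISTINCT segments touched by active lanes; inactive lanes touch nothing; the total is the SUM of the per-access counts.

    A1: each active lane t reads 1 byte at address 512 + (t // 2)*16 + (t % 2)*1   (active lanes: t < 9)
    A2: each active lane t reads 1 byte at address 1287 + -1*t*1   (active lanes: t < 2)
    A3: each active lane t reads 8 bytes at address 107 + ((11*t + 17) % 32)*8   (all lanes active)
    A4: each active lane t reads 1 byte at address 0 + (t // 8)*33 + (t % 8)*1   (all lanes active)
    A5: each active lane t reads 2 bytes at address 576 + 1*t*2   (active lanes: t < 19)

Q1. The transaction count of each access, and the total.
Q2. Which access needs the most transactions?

A1: 3 transactions
A2: 1 transaction
A3: 9 transactions
A4: 4 transactions
A5: 2 transactions

Answer: 3,1,9,4,2; total 19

Answer: A3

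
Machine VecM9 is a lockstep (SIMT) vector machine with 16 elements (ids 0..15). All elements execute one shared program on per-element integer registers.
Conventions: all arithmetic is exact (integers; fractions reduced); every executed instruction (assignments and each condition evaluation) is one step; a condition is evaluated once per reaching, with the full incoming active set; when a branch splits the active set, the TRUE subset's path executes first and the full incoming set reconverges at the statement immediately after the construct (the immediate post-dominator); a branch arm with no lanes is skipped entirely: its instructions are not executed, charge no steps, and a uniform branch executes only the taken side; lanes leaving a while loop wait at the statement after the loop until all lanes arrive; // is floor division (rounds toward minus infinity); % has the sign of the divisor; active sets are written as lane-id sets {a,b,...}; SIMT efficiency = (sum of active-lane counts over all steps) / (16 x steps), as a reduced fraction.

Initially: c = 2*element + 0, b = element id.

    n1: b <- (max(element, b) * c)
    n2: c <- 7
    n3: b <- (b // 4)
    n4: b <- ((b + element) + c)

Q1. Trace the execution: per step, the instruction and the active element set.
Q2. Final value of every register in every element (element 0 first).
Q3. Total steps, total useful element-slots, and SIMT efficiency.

step 0: b <- (max(element, b) * c)   {0,1,2,3,4,5,6,7,8,9,10,11,12,13,14,15}
step 1: c <- 7                       {0,1,2,3,4,5,6,7,8,9,10,11,12,13,14,15}
step 2: b <- (b // 4)                {0,1,2,3,4,5,6,7,8,9,10,11,12,13,14,15}
step 3: b <- ((b + element) + c)     {0,1,2,3,4,5,6,7,8,9,10,11,12,13,14,15}

Answer: 4 steps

c: 7,7,7,7,7,7,7,7,7,7,7,7,7,7,7,7
b: 7,8,11,14,19,24,31,38,47,56,67,78,91,104,119,134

steps = 4; useful = 64; efficiency = 64/64 = 1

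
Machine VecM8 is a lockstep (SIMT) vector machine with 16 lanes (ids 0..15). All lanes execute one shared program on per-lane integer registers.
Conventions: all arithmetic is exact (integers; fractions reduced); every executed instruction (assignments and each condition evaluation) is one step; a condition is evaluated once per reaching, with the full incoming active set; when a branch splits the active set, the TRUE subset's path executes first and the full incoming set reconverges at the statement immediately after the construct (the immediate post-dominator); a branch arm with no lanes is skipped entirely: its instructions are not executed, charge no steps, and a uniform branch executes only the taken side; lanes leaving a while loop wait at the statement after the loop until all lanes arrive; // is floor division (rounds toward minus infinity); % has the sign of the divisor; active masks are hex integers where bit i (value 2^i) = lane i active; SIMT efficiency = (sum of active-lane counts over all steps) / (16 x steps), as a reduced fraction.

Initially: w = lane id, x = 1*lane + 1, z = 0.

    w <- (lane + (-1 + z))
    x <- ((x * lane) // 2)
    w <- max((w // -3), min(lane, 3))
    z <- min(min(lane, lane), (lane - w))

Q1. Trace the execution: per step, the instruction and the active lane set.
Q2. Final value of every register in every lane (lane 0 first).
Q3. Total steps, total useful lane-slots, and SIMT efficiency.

step 0: w <- (lane + (-1 + z))       0xffff
step 1: x <- ((x * lane) // 2)       0xffff
step 2: w <- max((w // -3), min(lane, 3)) 0xffff
step 3: z <- min(min(lane, lane), (lane - w)) 0xffff

Answer: 4 steps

w: 0,1,2,3,3,3,3,3,3,3,3,3,3,3,3,3
x: 0,1,3,6,10,15,21,28,36,45,55,66,78,91,105,120
z: 0,0,0,0,1,2,3,4,5,6,7,8,9,10,11,12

steps = 4; useful = 64; efficiency = 64/64 = 1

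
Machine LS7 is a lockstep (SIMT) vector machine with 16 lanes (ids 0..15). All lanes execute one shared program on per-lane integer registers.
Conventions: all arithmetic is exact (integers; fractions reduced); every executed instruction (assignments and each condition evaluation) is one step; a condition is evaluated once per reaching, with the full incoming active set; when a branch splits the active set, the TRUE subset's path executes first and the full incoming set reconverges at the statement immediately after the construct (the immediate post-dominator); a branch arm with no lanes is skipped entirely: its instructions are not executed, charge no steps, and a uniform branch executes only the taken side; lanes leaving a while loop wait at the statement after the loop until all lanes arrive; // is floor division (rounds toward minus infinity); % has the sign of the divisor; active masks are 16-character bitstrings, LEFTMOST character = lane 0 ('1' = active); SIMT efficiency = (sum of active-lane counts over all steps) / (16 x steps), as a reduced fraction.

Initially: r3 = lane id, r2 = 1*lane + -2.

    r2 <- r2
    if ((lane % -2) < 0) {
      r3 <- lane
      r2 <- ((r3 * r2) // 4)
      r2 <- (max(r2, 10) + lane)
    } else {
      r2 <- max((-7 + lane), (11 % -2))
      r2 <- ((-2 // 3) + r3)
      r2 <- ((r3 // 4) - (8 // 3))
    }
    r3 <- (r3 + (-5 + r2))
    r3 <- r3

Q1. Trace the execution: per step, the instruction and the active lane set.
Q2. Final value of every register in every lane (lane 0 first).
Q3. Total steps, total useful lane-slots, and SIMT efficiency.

step 0: r2 <- r2                     1111111111111111
step 1: eval ((lane % -2) < 0)       1111111111111111
step 2: r3 <- lane                   0101010101010101
step 3: r2 <- ((r3 * r2) // 4)       0101010101010101
step 4: r2 <- (max(r2, 10) + lane)   0101010101010101
step 5: r2 <- max((-7 + lane), (11 % -2)) 1010101010101010
step 6: r2 <- ((-2 // 3) + r3)       1010101010101010
step 7: r2 <- ((r3 // 4) - (8 // 3)) 1010101010101010
step 8: r3 <- (r3 + (-5 + r2))       1111111111111111
step 9: r3 <- r3                     1111111111111111

Answer: 10 steps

r3: -7,7,-5,11,-2,15,0,19,3,28,5,41,8,56,10,73
r2: -2,11,-2,13,-1,15,-1,17,0,24,0,35,1,48,1,63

steps = 10; useful = 112; efficiency = 112/160 = 7/10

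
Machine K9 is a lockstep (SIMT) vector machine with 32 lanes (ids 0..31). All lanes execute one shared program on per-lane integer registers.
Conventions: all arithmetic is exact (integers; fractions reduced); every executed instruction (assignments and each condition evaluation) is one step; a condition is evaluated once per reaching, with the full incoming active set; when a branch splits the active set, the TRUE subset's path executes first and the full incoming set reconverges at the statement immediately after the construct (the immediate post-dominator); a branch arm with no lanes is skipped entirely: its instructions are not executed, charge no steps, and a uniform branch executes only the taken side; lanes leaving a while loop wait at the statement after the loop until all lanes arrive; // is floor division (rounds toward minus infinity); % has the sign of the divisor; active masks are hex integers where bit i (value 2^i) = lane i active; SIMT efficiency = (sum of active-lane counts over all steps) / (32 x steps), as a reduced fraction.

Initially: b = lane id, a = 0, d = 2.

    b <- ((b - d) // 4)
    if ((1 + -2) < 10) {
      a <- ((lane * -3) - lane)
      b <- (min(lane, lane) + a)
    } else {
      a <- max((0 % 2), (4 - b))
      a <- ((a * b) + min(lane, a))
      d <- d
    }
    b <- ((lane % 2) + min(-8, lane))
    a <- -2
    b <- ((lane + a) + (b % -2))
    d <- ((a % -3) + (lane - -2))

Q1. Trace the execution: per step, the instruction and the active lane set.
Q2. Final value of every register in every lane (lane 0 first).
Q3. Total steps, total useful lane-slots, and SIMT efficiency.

step 0: b <- ((b - d) // 4)          0xffffffff
step 1: eval ((1 + -2) < 10)         0xffffffff
step 2: a <- ((lane * -3) - lane)    0xffffffff
step 3: b <- (min(lane, lane) + a)   0xffffffff
step 4: b <- ((lane % 2) + min(-8, lane)) 0xffffffff
step 5: a <- -2                      0xffffffff
step 6: b <- ((lane + a) + (b % -2)) 0xffffffff
step 7: d <- ((a % -3) + (lane - -2)) 0xffffffff

Answer: 8 steps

b: -2,-2,0,0,2,2,4,4,6,6,8,8,10,10,12,12,14,14,16,16,18,18,20,20,22,22,24,24,26,26,28,28
a: -2,-2,-2,-2,-2,-2,-2,-2,-2,-2,-2,-2,-2,-2,-2,-2,-2,-2,-2,-2,-2,-2,-2,-2,-2,-2,-2,-2,-2,-2,-2,-2
d: 0,1,2,3,4,5,6,7,8,9,10,11,12,13,14,15,16,17,18,19,20,21,22,23,24,25,26,27,28,29,30,31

steps = 8; useful = 256; efficiency = 256/256 = 1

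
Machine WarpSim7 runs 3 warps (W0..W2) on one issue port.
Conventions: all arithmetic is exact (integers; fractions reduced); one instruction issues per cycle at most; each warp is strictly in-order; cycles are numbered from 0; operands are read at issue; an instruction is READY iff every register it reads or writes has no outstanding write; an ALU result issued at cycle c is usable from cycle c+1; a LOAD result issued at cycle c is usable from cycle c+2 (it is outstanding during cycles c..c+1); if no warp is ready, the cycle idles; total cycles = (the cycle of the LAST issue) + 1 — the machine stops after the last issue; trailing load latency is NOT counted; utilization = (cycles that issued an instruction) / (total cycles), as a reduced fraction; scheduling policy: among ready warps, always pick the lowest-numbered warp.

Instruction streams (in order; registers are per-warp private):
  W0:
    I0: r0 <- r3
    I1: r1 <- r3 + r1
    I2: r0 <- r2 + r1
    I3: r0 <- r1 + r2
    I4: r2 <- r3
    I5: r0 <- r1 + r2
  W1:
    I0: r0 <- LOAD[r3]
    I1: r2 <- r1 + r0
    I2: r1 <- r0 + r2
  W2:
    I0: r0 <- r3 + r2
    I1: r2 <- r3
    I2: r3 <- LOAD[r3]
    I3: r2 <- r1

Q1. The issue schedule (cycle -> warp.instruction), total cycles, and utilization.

cycle 0: W0.I0
cycle 1: W0.I1
cycle 2: W0.I2
cycle 3: W0.I3
cycle 4: W0.I4
cycle 5: W0.I5
cycle 6: W1.I0
cycle 7: W2.I0
cycle 8: W1.I1
cycle 9: W1.I2
cycle 10: W2.I1
cycle 11: W2.I2
cycle 12: W2.I3

Answer: 13 cycles, utilization 1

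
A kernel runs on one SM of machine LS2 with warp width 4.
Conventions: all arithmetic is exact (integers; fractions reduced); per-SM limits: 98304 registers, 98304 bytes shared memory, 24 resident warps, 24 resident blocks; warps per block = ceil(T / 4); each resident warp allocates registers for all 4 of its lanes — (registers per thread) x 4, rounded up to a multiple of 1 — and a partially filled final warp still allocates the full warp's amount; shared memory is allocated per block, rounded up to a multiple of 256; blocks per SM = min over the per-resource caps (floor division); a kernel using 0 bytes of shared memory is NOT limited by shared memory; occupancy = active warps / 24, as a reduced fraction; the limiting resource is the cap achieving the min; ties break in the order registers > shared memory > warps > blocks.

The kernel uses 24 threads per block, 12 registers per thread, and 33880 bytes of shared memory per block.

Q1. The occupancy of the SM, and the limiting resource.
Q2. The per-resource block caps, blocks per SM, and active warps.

Answer: occupancy 1/2, limited by shared memory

registers: 341 blocks
shared memory: 2 blocks
warps: 4 blocks
blocks: 24 blocks

Answer: 2 blocks, 12 active warps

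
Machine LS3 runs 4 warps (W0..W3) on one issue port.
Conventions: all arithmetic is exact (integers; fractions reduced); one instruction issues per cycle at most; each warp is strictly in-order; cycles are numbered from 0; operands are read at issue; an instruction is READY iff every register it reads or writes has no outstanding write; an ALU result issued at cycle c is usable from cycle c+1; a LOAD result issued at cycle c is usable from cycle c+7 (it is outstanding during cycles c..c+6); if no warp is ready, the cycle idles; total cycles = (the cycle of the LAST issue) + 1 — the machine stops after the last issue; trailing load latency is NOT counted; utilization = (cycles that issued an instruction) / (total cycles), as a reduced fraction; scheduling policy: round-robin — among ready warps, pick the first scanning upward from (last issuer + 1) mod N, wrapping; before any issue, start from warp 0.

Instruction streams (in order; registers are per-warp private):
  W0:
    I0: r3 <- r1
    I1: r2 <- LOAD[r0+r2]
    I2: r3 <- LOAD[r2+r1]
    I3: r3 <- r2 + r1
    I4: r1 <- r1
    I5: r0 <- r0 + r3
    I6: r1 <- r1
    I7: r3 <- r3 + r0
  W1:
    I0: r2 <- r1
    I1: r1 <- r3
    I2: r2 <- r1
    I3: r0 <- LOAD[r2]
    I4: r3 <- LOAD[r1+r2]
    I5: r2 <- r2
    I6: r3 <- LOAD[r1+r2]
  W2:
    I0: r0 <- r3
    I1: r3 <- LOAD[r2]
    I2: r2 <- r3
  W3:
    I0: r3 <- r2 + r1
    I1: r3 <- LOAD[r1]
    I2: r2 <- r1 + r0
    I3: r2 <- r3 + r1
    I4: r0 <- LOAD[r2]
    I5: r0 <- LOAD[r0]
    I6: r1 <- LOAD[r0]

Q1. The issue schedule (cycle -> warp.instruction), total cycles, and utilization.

cycle 0: W0.I0
cycle 1: W1.I0
cycle 2: W2.I0
cycle 3: W3.I0
cycle 4: W0.I1
cycle 5: W1.I1
cycle 6: W2.I1
cycle 7: W3.I1
cycle 8: W1.I2
cycle 9: W3.I2
cycle 10: W1.I3
cycle 11: W0.I2
cycle 12: W1.I4
cycle 13: W2.I2
cycle 14: W3.I3
cycle 15: W1.I5
cycle 16: W3.I4
cycle 17: idle
cycle 18: W0.I3
cycle 19: W1.I6
cycle 20: W0.I4
cycle 21: W0.I5
cycle 22: W0.I6
cycle 23: W3.I5
cycle 24: W0.I7
cycle 25: idle
cycle 26: idle
cycle 27: idle
cycle 28: idle
cycle 29: idle
cycle 30: W3.I6

Answer: 31 cycles, utilization 25/31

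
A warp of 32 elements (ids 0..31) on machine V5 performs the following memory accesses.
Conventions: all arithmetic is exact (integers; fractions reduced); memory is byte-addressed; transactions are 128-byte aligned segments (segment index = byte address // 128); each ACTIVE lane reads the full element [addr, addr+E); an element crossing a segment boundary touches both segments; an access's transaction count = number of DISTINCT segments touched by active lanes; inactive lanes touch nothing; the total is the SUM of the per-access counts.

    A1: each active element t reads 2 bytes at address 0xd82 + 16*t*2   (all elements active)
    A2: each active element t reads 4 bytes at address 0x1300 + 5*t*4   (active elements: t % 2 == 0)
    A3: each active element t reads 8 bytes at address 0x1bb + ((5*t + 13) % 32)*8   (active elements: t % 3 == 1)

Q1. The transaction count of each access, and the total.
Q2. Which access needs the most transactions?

A1: 8 transactions
A2: 5 transactions
A3: 3 transactions

Answer: 8,5,3; total 16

Answer: A1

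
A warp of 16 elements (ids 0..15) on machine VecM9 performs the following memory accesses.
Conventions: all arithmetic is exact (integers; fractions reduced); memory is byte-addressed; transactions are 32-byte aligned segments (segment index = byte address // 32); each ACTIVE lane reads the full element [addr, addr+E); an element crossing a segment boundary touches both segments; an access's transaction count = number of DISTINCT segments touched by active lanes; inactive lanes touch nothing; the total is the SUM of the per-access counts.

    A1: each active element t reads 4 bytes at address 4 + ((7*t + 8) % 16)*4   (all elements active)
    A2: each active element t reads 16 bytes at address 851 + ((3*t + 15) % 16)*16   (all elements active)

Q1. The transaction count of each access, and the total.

A1: 3 transactions
A2: 9 transactions

Answer: 3,9; total 12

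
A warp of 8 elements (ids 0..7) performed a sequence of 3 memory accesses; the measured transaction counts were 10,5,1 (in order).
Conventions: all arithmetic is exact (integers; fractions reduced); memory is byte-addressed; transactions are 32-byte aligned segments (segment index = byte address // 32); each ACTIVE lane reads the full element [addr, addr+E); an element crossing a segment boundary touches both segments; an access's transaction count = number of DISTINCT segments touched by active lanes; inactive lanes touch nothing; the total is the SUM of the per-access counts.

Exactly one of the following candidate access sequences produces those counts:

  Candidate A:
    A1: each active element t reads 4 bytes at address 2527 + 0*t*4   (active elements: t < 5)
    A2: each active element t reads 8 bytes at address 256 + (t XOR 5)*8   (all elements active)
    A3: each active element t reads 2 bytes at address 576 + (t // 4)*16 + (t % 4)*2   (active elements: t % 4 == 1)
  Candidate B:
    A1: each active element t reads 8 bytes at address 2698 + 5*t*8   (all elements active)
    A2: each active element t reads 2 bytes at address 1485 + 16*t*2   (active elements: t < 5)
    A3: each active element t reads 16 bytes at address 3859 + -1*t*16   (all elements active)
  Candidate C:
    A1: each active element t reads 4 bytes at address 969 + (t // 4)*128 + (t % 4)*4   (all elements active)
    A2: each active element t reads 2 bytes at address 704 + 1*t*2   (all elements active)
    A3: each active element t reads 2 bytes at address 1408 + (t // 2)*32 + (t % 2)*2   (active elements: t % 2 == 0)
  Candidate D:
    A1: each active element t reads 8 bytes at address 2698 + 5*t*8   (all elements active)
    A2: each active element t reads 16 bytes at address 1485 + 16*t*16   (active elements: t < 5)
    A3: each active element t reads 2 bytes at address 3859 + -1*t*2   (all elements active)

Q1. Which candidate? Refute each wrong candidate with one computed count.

A: A1 gives 2 transactions, not 10
B: A3 gives 5 transactions, not 1
C: A1 gives 2 transactions, not 10
D: all counts match (10,5,1)

Answer: D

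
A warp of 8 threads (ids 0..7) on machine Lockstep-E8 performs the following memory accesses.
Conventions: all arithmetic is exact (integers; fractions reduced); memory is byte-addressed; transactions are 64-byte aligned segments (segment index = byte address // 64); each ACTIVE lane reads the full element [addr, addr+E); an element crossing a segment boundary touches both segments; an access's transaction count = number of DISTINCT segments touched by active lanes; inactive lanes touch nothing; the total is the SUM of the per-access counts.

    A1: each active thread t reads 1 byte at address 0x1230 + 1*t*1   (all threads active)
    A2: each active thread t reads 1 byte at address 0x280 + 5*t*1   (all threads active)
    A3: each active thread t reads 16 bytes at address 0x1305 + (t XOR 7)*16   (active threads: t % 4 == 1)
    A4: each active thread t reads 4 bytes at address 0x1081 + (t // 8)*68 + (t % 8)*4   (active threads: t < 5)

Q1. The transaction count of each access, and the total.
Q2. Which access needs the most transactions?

A1: 1 transaction
A2: 1 transaction
A3: 2 transactions
A4: 1 transaction

Answer: 1,1,2,1; total 5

Answer: A3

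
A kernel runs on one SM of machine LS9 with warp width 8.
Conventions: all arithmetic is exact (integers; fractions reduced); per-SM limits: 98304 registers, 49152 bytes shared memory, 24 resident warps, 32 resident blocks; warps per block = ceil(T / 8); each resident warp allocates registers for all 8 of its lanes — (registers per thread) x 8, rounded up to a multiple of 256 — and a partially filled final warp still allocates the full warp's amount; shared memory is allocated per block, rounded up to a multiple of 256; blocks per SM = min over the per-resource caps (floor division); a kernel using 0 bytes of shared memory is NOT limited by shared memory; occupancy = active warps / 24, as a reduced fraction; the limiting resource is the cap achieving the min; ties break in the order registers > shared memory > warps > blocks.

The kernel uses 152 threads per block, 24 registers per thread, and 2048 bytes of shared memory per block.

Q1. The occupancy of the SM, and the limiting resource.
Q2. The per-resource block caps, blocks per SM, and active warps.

Answer: occupancy 19/24, limited by warps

registers: 20 blocks
shared memory: 24 blocks
warps: 1 block
blocks: 32 blocks

Answer: 1 block, 19 active warps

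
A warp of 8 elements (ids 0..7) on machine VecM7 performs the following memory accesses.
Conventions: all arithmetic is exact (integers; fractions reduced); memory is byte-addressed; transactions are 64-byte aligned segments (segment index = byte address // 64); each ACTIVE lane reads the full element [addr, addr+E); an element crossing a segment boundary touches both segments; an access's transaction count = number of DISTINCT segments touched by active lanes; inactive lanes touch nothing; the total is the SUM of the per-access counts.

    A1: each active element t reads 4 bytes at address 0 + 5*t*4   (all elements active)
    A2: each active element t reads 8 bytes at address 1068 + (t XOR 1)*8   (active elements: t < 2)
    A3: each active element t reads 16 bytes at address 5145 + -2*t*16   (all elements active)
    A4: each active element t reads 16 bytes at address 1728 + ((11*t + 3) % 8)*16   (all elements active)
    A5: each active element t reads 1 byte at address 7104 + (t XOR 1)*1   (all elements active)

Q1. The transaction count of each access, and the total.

A1: 3 transactions
A2: 1 transaction
A3: 5 transactions
A4: 2 transactions
A5: 1 transaction

Answer: 3,1,5,2,1; total 12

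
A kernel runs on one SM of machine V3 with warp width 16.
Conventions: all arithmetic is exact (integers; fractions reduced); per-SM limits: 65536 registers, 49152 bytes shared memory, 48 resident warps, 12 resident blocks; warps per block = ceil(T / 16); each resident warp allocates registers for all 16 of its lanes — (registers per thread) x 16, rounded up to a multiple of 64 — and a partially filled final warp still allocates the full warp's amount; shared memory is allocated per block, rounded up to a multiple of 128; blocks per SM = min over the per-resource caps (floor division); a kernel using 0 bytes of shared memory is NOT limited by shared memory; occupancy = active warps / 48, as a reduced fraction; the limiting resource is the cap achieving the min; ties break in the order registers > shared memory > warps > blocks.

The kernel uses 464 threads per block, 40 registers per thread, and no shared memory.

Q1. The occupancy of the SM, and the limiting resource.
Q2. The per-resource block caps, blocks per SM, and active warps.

Answer: occupancy 29/48, limited by warps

registers: 3 blocks
shared memory: no limit (kernel uses none)
warps: 1 block
blocks: 12 blocks

Answer: 1 block, 29 active warps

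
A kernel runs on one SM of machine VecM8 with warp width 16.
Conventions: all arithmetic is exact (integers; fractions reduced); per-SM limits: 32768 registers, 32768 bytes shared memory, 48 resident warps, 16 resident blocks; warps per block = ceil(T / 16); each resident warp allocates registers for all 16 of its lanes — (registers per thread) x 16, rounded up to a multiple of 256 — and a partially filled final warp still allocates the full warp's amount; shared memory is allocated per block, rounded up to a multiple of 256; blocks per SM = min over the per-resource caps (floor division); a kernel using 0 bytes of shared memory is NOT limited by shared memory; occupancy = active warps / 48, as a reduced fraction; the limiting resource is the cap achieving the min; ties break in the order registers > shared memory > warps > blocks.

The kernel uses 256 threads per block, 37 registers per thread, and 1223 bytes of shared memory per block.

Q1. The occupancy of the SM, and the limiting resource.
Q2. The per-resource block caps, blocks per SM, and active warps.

Answer: occupancy 2/3, limited by registers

registers: 2 blocks
shared memory: 25 blocks
warps: 3 blocks
blocks: 16 blocks

Answer: 2 blocks, 32 active warps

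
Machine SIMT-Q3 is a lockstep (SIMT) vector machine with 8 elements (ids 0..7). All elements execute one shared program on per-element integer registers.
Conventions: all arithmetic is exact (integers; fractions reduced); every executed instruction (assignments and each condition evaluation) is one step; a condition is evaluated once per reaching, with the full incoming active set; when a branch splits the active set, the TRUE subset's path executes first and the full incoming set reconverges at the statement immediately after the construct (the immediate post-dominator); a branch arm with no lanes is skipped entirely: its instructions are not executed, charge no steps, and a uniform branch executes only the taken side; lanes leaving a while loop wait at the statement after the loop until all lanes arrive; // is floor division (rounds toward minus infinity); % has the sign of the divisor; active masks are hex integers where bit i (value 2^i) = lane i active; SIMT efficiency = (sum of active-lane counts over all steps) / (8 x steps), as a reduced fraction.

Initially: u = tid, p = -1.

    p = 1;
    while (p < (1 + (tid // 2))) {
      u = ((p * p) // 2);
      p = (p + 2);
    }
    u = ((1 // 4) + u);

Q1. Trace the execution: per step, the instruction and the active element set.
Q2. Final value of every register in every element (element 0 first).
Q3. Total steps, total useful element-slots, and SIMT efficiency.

step 0: p <- 1                       0xff
step 1: eval (p < (1 + (tid // 2)))  0xff
step 2: u <- ((p * p) // 2)          0xfc
step 3: p <- (p + 2)                 0xfc
step 4: eval (p < (1 + (tid // 2)))  0xfc
step 5: u <- ((p * p) // 2)          0xc0
step 6: p <- (p + 2)                 0xc0
step 7: eval (p < (1 + (tid // 2)))  0xc0
step 8: u <- ((1 // 4) + u)          0xff

Answer: 9 steps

u: 0,1,0,0,0,0,4,4
p: 1,1,3,3,3,3,5,5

steps = 9; useful = 48; efficiency = 48/72 = 2/3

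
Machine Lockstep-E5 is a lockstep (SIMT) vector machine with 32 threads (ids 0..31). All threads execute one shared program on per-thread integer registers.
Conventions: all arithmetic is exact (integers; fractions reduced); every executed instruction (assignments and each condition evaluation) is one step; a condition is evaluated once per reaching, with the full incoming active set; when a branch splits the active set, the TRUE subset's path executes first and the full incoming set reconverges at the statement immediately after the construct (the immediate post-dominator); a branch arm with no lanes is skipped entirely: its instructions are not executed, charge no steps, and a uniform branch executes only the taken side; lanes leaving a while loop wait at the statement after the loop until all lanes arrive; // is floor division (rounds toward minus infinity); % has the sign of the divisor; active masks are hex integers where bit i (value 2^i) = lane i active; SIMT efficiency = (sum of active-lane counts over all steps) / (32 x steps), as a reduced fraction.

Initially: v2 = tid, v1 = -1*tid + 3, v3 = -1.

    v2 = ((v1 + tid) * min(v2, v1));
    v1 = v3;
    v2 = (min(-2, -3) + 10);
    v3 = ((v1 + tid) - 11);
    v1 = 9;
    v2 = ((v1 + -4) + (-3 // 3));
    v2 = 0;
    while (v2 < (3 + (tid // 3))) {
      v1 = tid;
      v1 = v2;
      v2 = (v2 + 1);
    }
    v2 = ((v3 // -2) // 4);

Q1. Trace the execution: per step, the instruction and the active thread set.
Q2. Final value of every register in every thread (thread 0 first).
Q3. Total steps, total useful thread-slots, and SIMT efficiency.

step 0: v2 <- ((v1 + tid) * min(v2, v1)) 0xffffffff
step 1: v1 <- v3                     0xffffffff
step 2: v2 <- (min(-2, -3) + 10)     0xffffffff
step 3: v3 <- ((v1 + tid) - 11)      0xffffffff
step 4: v1 <- 9                      0xffffffff
step 5: v2 <- ((v1 + -4) + (-3 // 3)) 0xffffffff
step 6: v2 <- 0                      0xffffffff
step 7: eval (v2 < (3 + (tid // 3))) 0xffffffff
step 8: v1 <- tid                    0xffffffff
step 9: v1 <- v2                     0xffffffff
step 10: v2 <- (v2 + 1)               0xffffffff
step 11: eval (v2 < (3 + (tid // 3))) 0xffffffff
step 12: v1 <- tid                    0xffffffff
step 13: v1 <- v2                     0xffffffff
step 14: v2 <- (v2 + 1)               0xffffffff
step 15: eval (v2 < (3 + (tid // 3))) 0xffffffff
step 16: v1 <- tid                    0xffffffff
step 17: v1 <- v2                     0xffffffff
step 18: v2 <- (v2 + 1)               0xffffffff
step 19: eval (v2 < (3 + (tid // 3))) 0xffffffff
step 20: v1 <- tid                    0xfffffff8
step 21: v1 <- v2                     0xfffffff8
step 22: v2 <- (v2 + 1)               0xfffffff8
step 23: eval (v2 < (3 + (tid // 3))) 0xfffffff8
step 24: v1 <- tid                    0xffffffc0
step 25: v1 <- v2                     0xffffffc0
step 26: v2 <- (v2 + 1)               0xffffffc0
step 27: eval (v2 < (3 + (tid // 3))) 0xffffffc0
step 28: v1 <- tid                    0xfffffe00
step 29: v1 <- v2                     0xfffffe00
step 30: v2 <- (v2 + 1)               0xfffffe00
step 31: eval (v2 < (3 + (tid // 3))) 0xfffffe00
step 32: v1 <- tid                    0xfffff000
step 33: v1 <- v2                     0xfffff000
step 34: v2 <- (v2 + 1)               0xfffff000
step 35: eval (v2 < (3 + (tid // 3))) 0xfffff000
step 36: v1 <- tid                    0xffff8000
step 37: v1 <- v2                     0xffff8000
step 38: v2 <- (v2 + 1)               0xffff8000
step 39: eval (v2 < (3 + (tid // 3))) 0xffff8000
step 40: v1 <- tid                    0xfffc0000
step 41: v1 <- v2                     0xfffc0000
step 42: v2 <- (v2 + 1)               0xfffc0000
step 43: eval (v2 < (3 + (tid // 3))) 0xfffc0000
step 44: v1 <- tid                    0xffe00000
step 45: v1 <- v2                     0xffe00000
step 46: v2 <- (v2 + 1)               0xffe00000
step 47: eval (v2 < (3 + (tid // 3))) 0xffe00000
step 48: v1 <- tid                    0xff000000
step 49: v1 <- v2                     0xff000000
step 50: v2 <- (v2 + 1)               0xff000000
step 51: eval (v2 < (3 + (tid // 3))) 0xff000000
step 52: v1 <- tid                    0xf8000000
step 53: v1 <- v2                     0xf8000000
step 54: v2 <- (v2 + 1)               0xf8000000
step 55: eval (v2 < (3 + (tid // 3))) 0xf8000000
step 56: v1 <- tid                    0xc0000000
step 57: v1 <- v2                     0xc0000000
step 58: v2 <- (v2 + 1)               0xc0000000
step 59: eval (v2 < (3 + (tid // 3))) 0xc0000000
step 60: v2 <- ((v3 // -2) // 4)      0xffffffff

Answer: 61 steps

v2: 1,1,1,1,1,0,0,0,0,0,0,0,0,-1,-1,-1,-1,-1,-1,-1,-1,-2,-2,-2,-2,-2,-2,-2,-2,-3,-3,-3
v1: 2,2,2,3,3,3,4,4,4,5,5,5,6,6,6,7,7,7,8,8,8,9,9,9,10,10,10,11,11,11,12,12
v3: -12,-11,-10,-9,-8,-7,-6,-5,-4,-3,-2,-1,0,1,2,3,4,5,6,7,8,9,10,11,12,13,14,15,16,17,18,19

steps = 61; useful = 1292; efficiency = 1292/1952 = 323/488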